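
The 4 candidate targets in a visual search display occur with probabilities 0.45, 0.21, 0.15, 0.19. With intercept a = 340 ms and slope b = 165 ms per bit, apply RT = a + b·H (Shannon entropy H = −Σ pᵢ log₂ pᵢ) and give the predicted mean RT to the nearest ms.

H = 0.45·log₂(1/0.45) + 0.21·log₂(1/0.21) + 0.15·log₂(1/0.15) + 0.19·log₂(1/0.19) = 1.8570 bits.
RT = 340 + 165 × 1.8570 = 646.40 ms.

646 ms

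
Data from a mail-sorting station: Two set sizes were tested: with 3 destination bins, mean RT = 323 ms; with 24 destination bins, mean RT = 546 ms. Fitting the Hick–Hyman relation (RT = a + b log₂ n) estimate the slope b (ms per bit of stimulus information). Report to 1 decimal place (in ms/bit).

74.3 ms/bit

The slope on a log₂ axis is (546 − 323) / (4.5850 − 1.5850) = 74.333 ms/bit.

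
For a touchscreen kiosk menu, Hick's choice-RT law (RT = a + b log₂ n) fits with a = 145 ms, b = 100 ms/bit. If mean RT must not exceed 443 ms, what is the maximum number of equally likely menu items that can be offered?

100·log₂ n ≤ 443 − 145 = 298, giving log₂ n ≤ 2.9800 and n ≤ 7.890. The largest whole number is 7.

7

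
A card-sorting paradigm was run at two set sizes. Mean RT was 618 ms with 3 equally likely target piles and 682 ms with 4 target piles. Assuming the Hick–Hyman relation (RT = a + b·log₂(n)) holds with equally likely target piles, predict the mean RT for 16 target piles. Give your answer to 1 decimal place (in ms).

990.4 ms

RT is linear in log₂ n, so two points fix the line:
  b = (682 − 618) / (log₂ 4 − log₂ 3) = 64 / (2 − 1.5850) = 154.203 ms/bit
  a = 618 − 154.203 × 1.5850 = 373.594 ms
Then RT(16) = 373.594 + 154.203 × log₂ 16 = 373.594 + 154.203 × 4 ≈ 990.406 ms.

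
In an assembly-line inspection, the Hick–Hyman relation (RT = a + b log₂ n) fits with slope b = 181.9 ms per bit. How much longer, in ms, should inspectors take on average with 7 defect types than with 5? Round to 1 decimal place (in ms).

88.3 ms

ΔRT = (a + b log₂ n₂) − (a + b log₂ n₁) = b·(log₂ n₂ − log₂ n₁).
log₂(7) − log₂(5) = 2.8074 − 2.3219 = 0.4854.
ΔRT = 181.9 × 0.4854 = 88.299 ms.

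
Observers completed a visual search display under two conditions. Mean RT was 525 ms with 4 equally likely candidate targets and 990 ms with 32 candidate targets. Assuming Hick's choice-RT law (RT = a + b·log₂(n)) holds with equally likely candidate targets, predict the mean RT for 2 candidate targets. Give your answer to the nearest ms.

370 ms

RT is linear in log₂ n, so two points fix the line:
  b = (990 − 525) / (log₂ 32 − log₂ 4) = 465 / (5 − 2) = 155 ms/bit
  a = 525 − 155 × 2 = 215 ms
Then RT(2) = 215 + 155 × log₂ 2 = 215 + 155 × 1 ≈ 370.000 ms.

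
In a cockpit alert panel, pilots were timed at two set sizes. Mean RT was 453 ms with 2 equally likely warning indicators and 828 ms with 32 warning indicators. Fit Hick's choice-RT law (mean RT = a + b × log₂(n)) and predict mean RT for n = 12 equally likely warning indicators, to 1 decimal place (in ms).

With log₂ n on the abscissa the relation is linear; from the two conditions:
  b = (828 − 453) / (log₂ 32 − log₂ 2) = 375 / (5 − 1) = 93.750 ms/bit
  a = 453 − 93.750 × 1 = 359.250 ms
Then RT(12) = 359.250 + 93.750 × log₂ 12 = 359.250 + 93.750 × 3.5850 ≈ 695.340 ms.

695.3 ms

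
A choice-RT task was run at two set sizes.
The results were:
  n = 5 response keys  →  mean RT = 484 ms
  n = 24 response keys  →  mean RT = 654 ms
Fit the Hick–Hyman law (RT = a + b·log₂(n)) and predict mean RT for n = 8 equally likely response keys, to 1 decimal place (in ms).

534.9 ms

Fit slope and intercept:
  b = (654 − 484) / (log₂ 24 − log₂ 5) = 170 / (4.5850 − 2.3219) = 75.120 ms/bit
  a = 484 − 75.120 × 2.3219 = 309.576 ms
Then RT(8) = 309.576 + 75.120 × log₂ 8 = 309.576 + 75.120 × 3 ≈ 534.937 ms.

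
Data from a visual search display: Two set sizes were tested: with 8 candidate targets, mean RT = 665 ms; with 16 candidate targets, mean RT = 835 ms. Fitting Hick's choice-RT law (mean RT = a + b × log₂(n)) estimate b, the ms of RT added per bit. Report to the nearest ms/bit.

170 ms/bit

b = (RT₂ − RT₁)/(log₂ n₂ − log₂ n₁) = (835 − 665)/(4 − 3) = 170 ms/bit.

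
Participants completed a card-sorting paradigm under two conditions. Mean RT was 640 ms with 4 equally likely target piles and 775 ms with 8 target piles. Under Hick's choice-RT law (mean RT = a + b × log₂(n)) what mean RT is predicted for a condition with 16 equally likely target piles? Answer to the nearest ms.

RT is linear in log₂ n, so two points fix the line:
  b = (775 − 640) / (log₂ 8 − log₂ 4) = 135 / (3 − 2) = 135 ms/bit
  a = 640 − 135 × 2 = 370 ms
Then RT(16) = 370 + 135 × log₂ 16 = 370 + 135 × 4 ≈ 910.000 ms.

910 ms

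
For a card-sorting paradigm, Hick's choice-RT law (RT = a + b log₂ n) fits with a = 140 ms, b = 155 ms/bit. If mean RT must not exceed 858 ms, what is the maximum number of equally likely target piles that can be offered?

24

155·log₂ n ≤ 858 − 140 = 718, giving log₂ n ≤ 4.6323 and n ≤ 24.800. The largest whole number is 24.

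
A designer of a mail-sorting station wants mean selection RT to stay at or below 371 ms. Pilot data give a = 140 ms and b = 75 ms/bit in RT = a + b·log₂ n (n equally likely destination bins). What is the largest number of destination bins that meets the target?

8

75·log₂ n ≤ 371 − 140 = 231, giving log₂ n ≤ 3.0800 and n ≤ 8.456. The largest whole number is 8.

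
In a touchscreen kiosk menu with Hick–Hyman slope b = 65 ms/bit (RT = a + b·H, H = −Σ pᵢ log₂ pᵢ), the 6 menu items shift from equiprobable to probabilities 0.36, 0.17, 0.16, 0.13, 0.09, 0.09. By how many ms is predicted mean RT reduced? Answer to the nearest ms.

12 ms

The RT saving is b·ΔH. Equiprobable H₀ = log₂(6) = 2.5850 bits; with the given probabilities H = 2.3962 bits.
b·(H₀ − H) = 65 × (2.5850 − 2.3962) = 12.27 ms.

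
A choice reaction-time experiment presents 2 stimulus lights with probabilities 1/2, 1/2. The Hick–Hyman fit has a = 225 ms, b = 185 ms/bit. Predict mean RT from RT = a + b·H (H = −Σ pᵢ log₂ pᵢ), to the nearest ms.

H = −Σ pᵢ log₂ pᵢ = 0.5·1 + 0.5·1 = 1.000 bits.
RT = 225 + 185 × 1.000 = 410.00 ms.

410 ms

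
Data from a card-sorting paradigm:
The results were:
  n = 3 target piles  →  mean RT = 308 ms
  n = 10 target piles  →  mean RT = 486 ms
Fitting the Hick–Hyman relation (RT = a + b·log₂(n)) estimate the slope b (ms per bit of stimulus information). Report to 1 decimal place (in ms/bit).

The slope on a log₂ axis is (486 − 308) / (3.3219 − 1.5850) = 102.478 ms/bit.

102.5 ms/bit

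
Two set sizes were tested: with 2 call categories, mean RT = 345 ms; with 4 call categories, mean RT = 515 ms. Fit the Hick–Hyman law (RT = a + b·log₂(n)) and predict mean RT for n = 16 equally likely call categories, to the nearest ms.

RT is linear in log₂ n, so two points fix the line:
  b = (515 − 345) / (log₂ 4 − log₂ 2) = 170 / (2 − 1) = 170 ms/bit
  a = 345 − 170 × 1 = 175 ms
Then RT(16) = 175 + 170 × log₂ 16 = 175 + 170 × 4 ≈ 855.000 ms.

855 ms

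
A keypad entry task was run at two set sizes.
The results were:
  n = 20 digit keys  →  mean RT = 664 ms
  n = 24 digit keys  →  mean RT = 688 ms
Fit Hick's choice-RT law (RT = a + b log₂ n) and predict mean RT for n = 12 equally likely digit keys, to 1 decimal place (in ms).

With log₂ n on the abscissa the relation is linear; from the two conditions:
  b = (688 − 664) / (log₂ 24 − log₂ 20) = 24 / (4.5850 − 4.3219) = 91.243 ms/bit
  a = 664 − 91.243 × 4.3219 = 269.655 ms
Then RT(12) = 269.655 + 91.243 × log₂ 12 = 269.655 + 91.243 × 3.5850 ≈ 596.757 ms.

596.8 ms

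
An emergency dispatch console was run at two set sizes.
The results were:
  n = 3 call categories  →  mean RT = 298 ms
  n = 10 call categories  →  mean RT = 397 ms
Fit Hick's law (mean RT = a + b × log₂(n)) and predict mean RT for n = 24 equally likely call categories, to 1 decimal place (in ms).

469.0 ms

Solve the two-equation system in a and b:
  b = (397 − 298) / (log₂ 10 − log₂ 3) = 99 / (3.3219 − 1.5850) = 56.996 ms/bit
  a = 298 − 56.996 × 1.5850 = 207.664 ms
Then RT(24) = 207.664 + 56.996 × log₂ 24 = 207.664 + 56.996 × 4.5850 ≈ 468.988 ms.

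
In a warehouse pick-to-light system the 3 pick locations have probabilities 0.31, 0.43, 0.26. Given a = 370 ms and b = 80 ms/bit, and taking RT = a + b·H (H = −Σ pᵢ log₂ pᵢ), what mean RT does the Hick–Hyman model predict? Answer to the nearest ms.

494 ms

H = 0.31·log₂(1/0.31) + 0.43·log₂(1/0.43) + 0.26·log₂(1/0.26) = 1.5526 bits.
RT = 370 + 80 × 1.5526 = 494.21 ms.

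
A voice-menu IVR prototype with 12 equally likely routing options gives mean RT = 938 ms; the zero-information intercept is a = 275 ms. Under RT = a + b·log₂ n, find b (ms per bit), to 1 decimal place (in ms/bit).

log₂(12) = 3.5850 bits.
b = (RT − a)/log₂ n = (938 − 275) / 3.5850 = 184.939 ms/bit.

184.9 ms/bit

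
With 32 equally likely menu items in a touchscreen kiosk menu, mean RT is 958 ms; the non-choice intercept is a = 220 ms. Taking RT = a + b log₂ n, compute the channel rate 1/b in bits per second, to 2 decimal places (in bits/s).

6.78 bits/s

Choice component = 958 − 220 = 738 ms over log₂(32) = 5 bits.
b = 738 / 5 = 147.600 ms/bit, so 1/b = 6.775 bits/s.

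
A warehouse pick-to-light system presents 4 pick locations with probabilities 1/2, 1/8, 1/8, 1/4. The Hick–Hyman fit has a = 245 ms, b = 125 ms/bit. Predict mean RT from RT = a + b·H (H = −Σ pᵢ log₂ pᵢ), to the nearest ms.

464 ms

Each term −pᵢ log₂ pᵢ: 0.5·1 + 0.125·3 + 0.125·3 + 0.25·2; summed, H = 1.750 bits.
Mean RT = a + bH = 245 + 125·1.750 = 463.75 ms.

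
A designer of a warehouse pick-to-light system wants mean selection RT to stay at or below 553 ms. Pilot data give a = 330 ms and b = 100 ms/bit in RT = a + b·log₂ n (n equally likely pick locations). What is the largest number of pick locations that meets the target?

Information budget: (553 − 330)/100 = 2.2300 bits, so n ≤ 2^2.2300 = 4.691 → at most 4.

4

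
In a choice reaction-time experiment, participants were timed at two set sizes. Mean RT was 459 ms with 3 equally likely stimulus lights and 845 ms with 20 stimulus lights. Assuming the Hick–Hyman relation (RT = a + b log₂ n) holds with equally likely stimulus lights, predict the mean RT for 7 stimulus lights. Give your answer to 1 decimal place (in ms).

631.4 ms

Solve the two-equation system in a and b:
  b = (845 − 459) / (log₂ 20 − log₂ 3) = 386 / (4.3219 − 1.5850) = 141.032 ms/bit
  a = 459 − 141.032 × 1.5850 = 235.469 ms
Then RT(7) = 235.469 + 141.032 × log₂ 7 = 235.469 + 141.032 × 2.8074 ≈ 631.397 ms.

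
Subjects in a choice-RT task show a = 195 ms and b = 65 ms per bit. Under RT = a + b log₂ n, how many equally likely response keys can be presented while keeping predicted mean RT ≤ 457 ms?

65·log₂ n ≤ 457 − 195 = 262, giving log₂ n ≤ 4.0308 and n ≤ 16.345. The largest whole number is 16.

16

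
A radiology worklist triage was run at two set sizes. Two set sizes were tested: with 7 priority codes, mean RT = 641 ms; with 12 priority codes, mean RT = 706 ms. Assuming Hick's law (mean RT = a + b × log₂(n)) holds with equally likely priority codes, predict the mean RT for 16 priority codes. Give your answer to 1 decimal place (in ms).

With log₂ n on the abscissa the relation is linear; from the two conditions:
  b = (706 − 641) / (log₂ 12 − log₂ 7) = 65 / (3.5850 − 2.8074) = 83.590 ms/bit
  a = 641 − 83.590 × 2.8074 = 406.334 ms
Then RT(16) = 406.334 + 83.590 × log₂ 16 = 406.334 + 83.590 × 4 ≈ 740.693 ms.

740.7 ms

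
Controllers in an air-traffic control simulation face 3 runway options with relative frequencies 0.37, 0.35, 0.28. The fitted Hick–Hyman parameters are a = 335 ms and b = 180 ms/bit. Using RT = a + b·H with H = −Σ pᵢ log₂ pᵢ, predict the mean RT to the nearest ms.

619 ms

Entropy contributions −pᵢ log₂ pᵢ: 0.5307, 0.5301, 0.5142; sum H = 1.5751 bits.
RT = a + bH = 335 + 180·1.5751 = 618.51 ms.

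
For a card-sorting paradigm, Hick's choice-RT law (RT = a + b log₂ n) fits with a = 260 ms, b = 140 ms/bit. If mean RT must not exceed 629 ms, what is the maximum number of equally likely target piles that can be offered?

6

140·log₂ n ≤ 629 − 260 = 369, giving log₂ n ≤ 2.6357 and n ≤ 6.215. The largest whole number is 6.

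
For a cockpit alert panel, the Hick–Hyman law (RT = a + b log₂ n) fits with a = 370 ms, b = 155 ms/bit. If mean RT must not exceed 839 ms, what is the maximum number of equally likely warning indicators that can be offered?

155·log₂ n ≤ 839 − 370 = 469, giving log₂ n ≤ 3.0258 and n ≤ 8.144. The largest whole number is 8.

8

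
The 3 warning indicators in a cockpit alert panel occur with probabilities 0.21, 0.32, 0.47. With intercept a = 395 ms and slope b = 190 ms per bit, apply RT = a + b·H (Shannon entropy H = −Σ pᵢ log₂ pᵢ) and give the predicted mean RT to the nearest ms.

682 ms

Entropy contributions −pᵢ log₂ pᵢ: 0.4728, 0.5260, 0.5120; sum H = 1.5108 bits.
RT = a + bH = 395 + 190·1.5108 = 682.05 ms.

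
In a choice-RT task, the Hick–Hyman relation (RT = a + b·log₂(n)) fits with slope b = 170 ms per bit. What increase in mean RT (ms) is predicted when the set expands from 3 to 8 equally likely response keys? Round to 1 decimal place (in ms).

Only the slope matters, since a is common to both: ΔRT = b·log₂(n₂/n₁).
log₂(8) − log₂(3) = 3 − 1.5850 = 1.4150.
ΔRT = 170 × 1.4150 = 240.556 ms.

240.6 ms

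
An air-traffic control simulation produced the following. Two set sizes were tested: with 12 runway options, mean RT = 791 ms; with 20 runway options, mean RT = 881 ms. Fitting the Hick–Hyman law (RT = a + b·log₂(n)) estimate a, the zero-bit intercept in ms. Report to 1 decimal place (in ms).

b = (RT₂ − RT₁)/(log₂ n₂ − log₂ n₁) = (881 − 791)/(4.3219 − 3.5850) = 122.122 ms/bit.
Intercept: a = 791 − 122.122·log₂(12) = 353.196 ms.

353.2 ms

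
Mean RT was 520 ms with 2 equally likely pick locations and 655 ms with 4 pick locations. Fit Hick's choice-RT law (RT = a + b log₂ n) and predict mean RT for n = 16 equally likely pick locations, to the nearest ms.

925 ms

With log₂ n on the abscissa the relation is linear; from the two conditions:
  b = (655 − 520) / (log₂ 4 − log₂ 2) = 135 / (2 − 1) = 135 ms/bit
  a = 520 − 135 × 1 = 385 ms
Then RT(16) = 385 + 135 × log₂ 16 = 385 + 135 × 4 ≈ 925.000 ms.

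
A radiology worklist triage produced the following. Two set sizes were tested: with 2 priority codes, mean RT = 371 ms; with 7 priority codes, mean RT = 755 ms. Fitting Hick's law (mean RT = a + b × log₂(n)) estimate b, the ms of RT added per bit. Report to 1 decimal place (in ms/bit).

b = (RT₂ − RT₁)/(log₂ n₂ − log₂ n₁) = (755 − 371)/(2.8074 − 1) = 212.465 ms/bit.

212.5 ms/bit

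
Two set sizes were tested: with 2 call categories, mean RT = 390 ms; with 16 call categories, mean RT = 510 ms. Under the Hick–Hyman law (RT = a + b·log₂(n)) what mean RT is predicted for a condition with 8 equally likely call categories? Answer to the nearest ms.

470 ms

Solve the two-equation system in a and b:
  b = (510 − 390) / (log₂ 16 − log₂ 2) = 120 / (4 − 1) = 40 ms/bit
  a = 390 − 40 × 1 = 350 ms
Then RT(8) = 350 + 40 × log₂ 8 = 350 + 40 × 3 ≈ 470.000 ms.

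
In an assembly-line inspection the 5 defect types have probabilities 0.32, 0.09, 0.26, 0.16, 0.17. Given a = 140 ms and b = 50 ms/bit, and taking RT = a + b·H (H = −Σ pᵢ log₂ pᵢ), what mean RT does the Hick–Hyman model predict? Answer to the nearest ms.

H = 0.32·log₂(1/0.32) + 0.09·log₂(1/0.09) + 0.26·log₂(1/0.26) + 0.16·log₂(1/0.16) + 0.17·log₂(1/0.17) = 2.2016 bits.
RT = 140 + 50 × 2.2016 = 250.08 ms.

250 ms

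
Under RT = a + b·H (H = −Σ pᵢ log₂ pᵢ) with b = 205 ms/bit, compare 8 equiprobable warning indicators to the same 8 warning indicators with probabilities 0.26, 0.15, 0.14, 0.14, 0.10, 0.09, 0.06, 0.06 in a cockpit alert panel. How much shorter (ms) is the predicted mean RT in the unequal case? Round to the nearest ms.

Equiprobable entropy H₀ = log₂ 8 = 3.0000 bits.
Skewed entropy H = −Σ pᵢ log₂ pᵢ = 2.8420 bits.
ΔRT = b·(H₀ − H) = 205 × 0.1580 = 32.40 ms.

32 ms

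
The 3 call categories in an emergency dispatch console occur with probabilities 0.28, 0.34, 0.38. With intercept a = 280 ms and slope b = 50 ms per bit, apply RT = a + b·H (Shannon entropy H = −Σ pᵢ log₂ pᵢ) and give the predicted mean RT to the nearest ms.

359 ms

Entropy contributions −pᵢ log₂ pᵢ: 0.5142, 0.5292, 0.5305; sum H = 1.5738 bits.
RT = a + bH = 280 + 50·1.5738 = 358.69 ms.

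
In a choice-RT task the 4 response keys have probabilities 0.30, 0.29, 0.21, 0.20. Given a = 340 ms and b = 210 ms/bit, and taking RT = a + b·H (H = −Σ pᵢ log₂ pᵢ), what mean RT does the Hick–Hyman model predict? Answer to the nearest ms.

755 ms

Entropy contributions −pᵢ log₂ pᵢ: 0.5211, 0.5179, 0.4728, 0.4644; sum H = 1.9762 bits.
RT = a + bH = 340 + 210·1.9762 = 755.00 ms.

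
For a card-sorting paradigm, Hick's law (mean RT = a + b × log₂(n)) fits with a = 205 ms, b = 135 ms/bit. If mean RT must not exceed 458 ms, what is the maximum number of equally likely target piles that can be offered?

Set 205 + 135·log₂ n ≤ 458 → log₂ n ≤ (458 − 205)/135 = 1.8741.
So n ≤ 2^1.8741 = 3.666; the largest integer n is 3.

3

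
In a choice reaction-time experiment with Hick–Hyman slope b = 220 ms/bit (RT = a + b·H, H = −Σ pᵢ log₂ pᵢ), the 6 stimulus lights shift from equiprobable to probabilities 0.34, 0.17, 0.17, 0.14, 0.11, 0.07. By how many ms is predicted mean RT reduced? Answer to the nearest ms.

The RT saving is b·ΔH. Equiprobable H₀ = log₂(6) = 2.5850 bits; with the given probabilities H = 2.4143 bits.
b·(H₀ − H) = 220 × (2.5850 − 2.4143) = 37.55 ms.

38 ms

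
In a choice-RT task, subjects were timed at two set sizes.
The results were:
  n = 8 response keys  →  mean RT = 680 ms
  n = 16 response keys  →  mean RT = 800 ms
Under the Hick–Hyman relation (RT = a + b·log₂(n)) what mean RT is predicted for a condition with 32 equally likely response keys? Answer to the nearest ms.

920 ms

RT is linear in log₂ n, so two points fix the line:
  b = (800 − 680) / (log₂ 16 − log₂ 8) = 120 / (4 − 3) = 120 ms/bit
  a = 680 − 120 × 3 = 320 ms
Then RT(32) = 320 + 120 × log₂ 32 = 320 + 120 × 5 ≈ 920.000 ms.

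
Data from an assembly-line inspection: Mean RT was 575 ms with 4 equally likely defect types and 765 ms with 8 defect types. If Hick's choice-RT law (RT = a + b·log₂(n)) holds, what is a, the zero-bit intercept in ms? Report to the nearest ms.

Slope: b = (765 − 575) / (log₂ 8 − log₂ 4) = 190/1.0000 = 190 ms/bit.
a = RT₁ − b·log₂ n₁ = 575 − 190 × 2 = 195.000 ms.

195 ms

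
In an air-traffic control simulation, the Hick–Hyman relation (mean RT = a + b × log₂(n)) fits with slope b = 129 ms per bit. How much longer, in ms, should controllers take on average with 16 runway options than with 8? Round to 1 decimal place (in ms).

ΔRT = (a + b log₂ n₂) − (a + b log₂ n₁) = b·(log₂ n₂ − log₂ n₁).
log₂(16) − log₂(8) = log₂(16/8) = log₂(2) = 1.
ΔRT = 129 × 1.0000 = 129.000 ms.

129.0 ms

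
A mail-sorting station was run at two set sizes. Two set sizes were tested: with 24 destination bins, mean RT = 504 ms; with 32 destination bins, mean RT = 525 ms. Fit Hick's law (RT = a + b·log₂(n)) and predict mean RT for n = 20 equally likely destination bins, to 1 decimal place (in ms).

RT is linear in log₂ n, so two points fix the line:
  b = (525 − 504) / (log₂ 32 − log₂ 24) = 21 / (5 − 4.5850) = 50.598 ms/bit
  a = 504 − 50.598 × 4.5850 = 272.011 ms
Then RT(20) = 272.011 + 50.598 × log₂ 20 = 272.011 + 50.598 × 4.3219 ≈ 490.691 ms.

490.7 ms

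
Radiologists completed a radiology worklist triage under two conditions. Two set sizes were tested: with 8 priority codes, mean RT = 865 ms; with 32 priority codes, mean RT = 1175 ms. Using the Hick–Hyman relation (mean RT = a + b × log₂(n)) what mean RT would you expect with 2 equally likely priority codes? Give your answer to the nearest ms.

555 ms

Fit slope and intercept:
  b = (1175 − 865) / (log₂ 32 − log₂ 8) = 310 / (5 − 3) = 155 ms/bit
  a = 865 − 155 × 3 = 400 ms
Then RT(2) = 400 + 155 × log₂ 2 = 400 + 155 × 1 ≈ 555.000 ms.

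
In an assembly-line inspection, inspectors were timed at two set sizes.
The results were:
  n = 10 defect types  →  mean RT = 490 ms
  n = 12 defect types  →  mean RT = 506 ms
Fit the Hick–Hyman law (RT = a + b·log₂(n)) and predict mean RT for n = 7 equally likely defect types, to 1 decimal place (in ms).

Fit slope and intercept:
  b = (506 − 490) / (log₂ 12 − log₂ 10) = 16 / (3.5850 − 3.3219) = 60.829 ms/bit
  a = 490 − 60.829 × 3.3219 = 287.932 ms
Then RT(7) = 287.932 + 60.829 × log₂ 7 = 287.932 + 60.829 × 2.8074 ≈ 458.699 ms.

458.7 ms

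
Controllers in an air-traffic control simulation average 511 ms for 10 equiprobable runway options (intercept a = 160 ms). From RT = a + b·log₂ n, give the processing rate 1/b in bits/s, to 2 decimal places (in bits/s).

9.46 bits/s

Choice component = 511 − 160 = 351 ms over log₂(10) = 3.3219 bits.
b = 351 / 3.3219 = 105.662 ms/bit, so 1/b = 9.464 bits/s.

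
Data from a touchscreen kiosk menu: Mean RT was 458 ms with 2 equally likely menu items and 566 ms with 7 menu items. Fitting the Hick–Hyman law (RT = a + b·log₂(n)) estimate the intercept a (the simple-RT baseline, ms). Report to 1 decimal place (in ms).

398.2 ms

Slope: b = (566 − 458) / (log₂ 7 − log₂ 2) = 108/1.8074 = 59.756 ms/bit.
Intercept: a = 458 − 59.756·log₂(2) = 398.244 ms.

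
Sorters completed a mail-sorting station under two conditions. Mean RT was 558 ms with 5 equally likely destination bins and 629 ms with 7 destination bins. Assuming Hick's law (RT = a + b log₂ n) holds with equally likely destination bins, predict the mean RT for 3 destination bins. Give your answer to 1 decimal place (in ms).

With log₂ n on the abscissa the relation is linear; from the two conditions:
  b = (629 − 558) / (log₂ 7 − log₂ 5) = 71 / (2.8074 − 2.3219) = 146.263 ms/bit
  a = 558 − 146.263 × 2.3219 = 218.388 ms
Then RT(3) = 218.388 + 146.263 × log₂ 3 = 218.388 + 146.263 × 1.5850 ≈ 450.209 ms.

450.2 ms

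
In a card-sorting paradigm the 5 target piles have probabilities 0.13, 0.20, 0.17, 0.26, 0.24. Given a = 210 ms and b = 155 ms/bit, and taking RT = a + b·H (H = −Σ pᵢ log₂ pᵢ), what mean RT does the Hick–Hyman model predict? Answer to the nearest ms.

564 ms

Entropy contributions −pᵢ log₂ pᵢ: 0.3826, 0.4644, 0.4346, 0.5053, 0.4941; sum H = 2.2810 bits.
RT = a + bH = 210 + 155·2.2810 = 563.56 ms.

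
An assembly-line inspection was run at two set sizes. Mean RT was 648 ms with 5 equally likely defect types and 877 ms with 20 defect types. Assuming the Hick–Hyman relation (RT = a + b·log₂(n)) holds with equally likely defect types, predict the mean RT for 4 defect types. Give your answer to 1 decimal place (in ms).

With log₂ n on the abscissa the relation is linear; from the two conditions:
  b = (877 − 648) / (log₂ 20 − log₂ 5) = 229 / (4.3219 − 2.3219) = 114.500 ms/bit
  a = 648 − 114.500 × 2.3219 = 382.139 ms
Then RT(4) = 382.139 + 114.500 × log₂ 4 = 382.139 + 114.500 × 2 ≈ 611.139 ms.

611.1 ms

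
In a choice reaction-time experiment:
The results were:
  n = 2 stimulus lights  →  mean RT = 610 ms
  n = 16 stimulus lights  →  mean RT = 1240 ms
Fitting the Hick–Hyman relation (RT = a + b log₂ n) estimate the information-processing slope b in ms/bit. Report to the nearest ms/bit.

The slope on a log₂ axis is (1240 − 610) / (4 − 1) = 210 ms/bit.

210 ms/bit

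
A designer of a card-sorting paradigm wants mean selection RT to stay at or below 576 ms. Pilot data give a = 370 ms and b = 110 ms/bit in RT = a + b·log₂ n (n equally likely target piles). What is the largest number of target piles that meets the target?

Information budget: (576 − 370)/110 = 1.8727 bits, so n ≤ 2^1.8727 = 3.662 → at most 3.

3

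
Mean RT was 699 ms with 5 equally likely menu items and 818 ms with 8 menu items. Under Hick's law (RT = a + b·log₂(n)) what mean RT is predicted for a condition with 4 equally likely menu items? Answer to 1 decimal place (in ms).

With log₂ n on the abscissa the relation is linear; from the two conditions:
  b = (818 − 699) / (log₂ 8 − log₂ 5) = 119 / (3 − 2.3219) = 175.498 ms/bit
  a = 699 − 175.498 × 2.3219 = 291.507 ms
Then RT(4) = 291.507 + 175.498 × log₂ 4 = 291.507 + 175.498 × 2 ≈ 642.502 ms.

642.5 ms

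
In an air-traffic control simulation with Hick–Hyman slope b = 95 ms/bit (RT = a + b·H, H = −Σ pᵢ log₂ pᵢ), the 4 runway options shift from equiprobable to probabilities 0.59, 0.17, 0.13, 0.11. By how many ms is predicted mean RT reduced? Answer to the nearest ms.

Equiprobable entropy H₀ = log₂ 4 = 2.0000 bits.
Skewed entropy H = −Σ pᵢ log₂ pᵢ = 1.6166 bits.
ΔRT = b·(H₀ − H) = 95 × 0.3834 = 36.42 ms.

36 ms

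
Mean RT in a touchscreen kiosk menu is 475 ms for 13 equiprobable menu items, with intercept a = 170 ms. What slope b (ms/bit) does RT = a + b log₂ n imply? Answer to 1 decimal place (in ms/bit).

82.4 ms/bit

b = (475 − 170) / log₂(13) = 305 / 3.7004 = 82.423 ms/bit.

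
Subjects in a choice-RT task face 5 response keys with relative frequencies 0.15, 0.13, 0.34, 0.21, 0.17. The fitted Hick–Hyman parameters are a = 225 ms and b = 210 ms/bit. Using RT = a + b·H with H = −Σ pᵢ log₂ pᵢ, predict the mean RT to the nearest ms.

Entropy contributions −pᵢ log₂ pᵢ: 0.4105, 0.3826, 0.5292, 0.4728, 0.4346; sum H = 2.2298 bits.
RT = a + bH = 225 + 210·2.2298 = 693.25 ms.

693 ms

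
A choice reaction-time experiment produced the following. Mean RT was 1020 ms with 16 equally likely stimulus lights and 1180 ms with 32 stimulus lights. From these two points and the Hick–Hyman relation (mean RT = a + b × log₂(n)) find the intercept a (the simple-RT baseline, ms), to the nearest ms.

380 ms

b = (RT₂ − RT₁)/(log₂ n₂ − log₂ n₁) = (1180 − 1020)/(5 − 4) = 160 ms/bit.
a = RT₁ − b·log₂ n₁ = 1020 − 160 × 4 = 380.000 ms.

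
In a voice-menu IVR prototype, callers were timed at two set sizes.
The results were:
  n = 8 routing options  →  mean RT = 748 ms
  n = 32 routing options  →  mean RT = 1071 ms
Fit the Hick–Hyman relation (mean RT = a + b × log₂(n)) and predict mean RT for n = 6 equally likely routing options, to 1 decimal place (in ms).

Solve the two-equation system in a and b:
  b = (1071 − 748) / (log₂ 32 − log₂ 8) = 323 / (5 − 3) = 161.500 ms/bit
  a = 748 − 161.500 × 3 = 263.500 ms
Then RT(6) = 263.500 + 161.500 × log₂ 6 = 263.500 + 161.500 × 2.5850 ≈ 680.971 ms.

681.0 ms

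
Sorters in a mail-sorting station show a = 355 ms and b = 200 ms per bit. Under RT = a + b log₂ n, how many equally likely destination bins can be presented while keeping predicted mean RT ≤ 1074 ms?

Information budget: (1074 − 355)/200 = 3.5950 bits, so n ≤ 2^3.5950 = 12.084 → at most 12.

12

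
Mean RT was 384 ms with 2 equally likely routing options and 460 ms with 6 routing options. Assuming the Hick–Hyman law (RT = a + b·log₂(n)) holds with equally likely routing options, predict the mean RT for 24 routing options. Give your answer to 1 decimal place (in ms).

555.9 ms

Fit slope and intercept:
  b = (460 − 384) / (log₂ 6 − log₂ 2) = 76 / (2.5850 − 1) = 47.951 ms/bit
  a = 384 − 47.951 × 1 = 336.049 ms
Then RT(24) = 336.049 + 47.951 × log₂ 24 = 336.049 + 47.951 × 4.5850 ≈ 555.901 ms.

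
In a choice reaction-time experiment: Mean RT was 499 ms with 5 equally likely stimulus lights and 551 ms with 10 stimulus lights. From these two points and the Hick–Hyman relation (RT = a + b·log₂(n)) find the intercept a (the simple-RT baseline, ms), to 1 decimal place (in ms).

378.3 ms

The slope on a log₂ axis is (551 − 499) / (3.3219 − 2.3219) = 52.000 ms/bit.
a = RT₁ − b·log₂ n₁ = 499 − 52.000 × 2.3219 = 378.260 ms.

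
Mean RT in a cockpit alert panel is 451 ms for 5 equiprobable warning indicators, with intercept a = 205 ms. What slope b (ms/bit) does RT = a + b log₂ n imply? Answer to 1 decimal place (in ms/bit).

105.9 ms/bit

5 alternatives carry log₂ 5 = 2.3219 bits; the choice cost is 451 − 205 = 246 ms, so b = 246/2.3219 = 105.946 ms/bit.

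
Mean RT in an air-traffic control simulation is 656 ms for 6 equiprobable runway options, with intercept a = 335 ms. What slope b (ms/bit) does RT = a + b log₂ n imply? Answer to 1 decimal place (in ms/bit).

b = (656 − 335) / log₂(6) = 321 / 2.5850 = 124.180 ms/bit.

124.2 ms/bit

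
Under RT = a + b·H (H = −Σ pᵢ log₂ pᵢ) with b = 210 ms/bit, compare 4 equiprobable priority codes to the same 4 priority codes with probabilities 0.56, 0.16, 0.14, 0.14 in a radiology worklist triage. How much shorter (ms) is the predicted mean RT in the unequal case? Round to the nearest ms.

66 ms

The RT saving is b·ΔH. Equiprobable H₀ = log₂(4) = 2.0000 bits; with the given probabilities H = 1.6857 bits.
b·(H₀ − H) = 210 × (2.0000 − 1.6857) = 66.01 ms.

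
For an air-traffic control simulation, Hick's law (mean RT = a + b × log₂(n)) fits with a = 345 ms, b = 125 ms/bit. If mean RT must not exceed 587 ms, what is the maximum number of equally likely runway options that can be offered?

3

Set 345 + 125·log₂ n ≤ 587 → log₂ n ≤ (587 − 345)/125 = 1.9360.
So n ≤ 2^1.9360 = 3.826; the largest integer n is 3.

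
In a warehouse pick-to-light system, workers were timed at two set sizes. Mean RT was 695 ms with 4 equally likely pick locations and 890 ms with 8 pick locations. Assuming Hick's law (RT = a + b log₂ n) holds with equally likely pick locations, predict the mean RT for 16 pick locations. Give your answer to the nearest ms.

1085 ms

RT is linear in log₂ n, so two points fix the line:
  b = (890 − 695) / (log₂ 8 − log₂ 4) = 195 / (3 − 2) = 195 ms/bit
  a = 695 − 195 × 2 = 305 ms
Then RT(16) = 305 + 195 × log₂ 16 = 305 + 195 × 4 ≈ 1085.000 ms.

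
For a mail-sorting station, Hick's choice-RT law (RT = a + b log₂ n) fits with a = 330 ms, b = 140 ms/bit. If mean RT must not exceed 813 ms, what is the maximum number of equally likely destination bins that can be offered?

Set 330 + 140·log₂ n ≤ 813 → log₂ n ≤ (813 − 330)/140 = 3.4500.
So n ≤ 2^3.4500 = 10.928; the largest integer n is 10.

10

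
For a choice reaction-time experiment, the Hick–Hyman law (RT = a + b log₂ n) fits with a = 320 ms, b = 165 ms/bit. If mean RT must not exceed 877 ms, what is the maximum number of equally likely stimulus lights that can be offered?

165·log₂ n ≤ 877 − 320 = 557, giving log₂ n ≤ 3.3758 and n ≤ 10.380. The largest whole number is 10.

10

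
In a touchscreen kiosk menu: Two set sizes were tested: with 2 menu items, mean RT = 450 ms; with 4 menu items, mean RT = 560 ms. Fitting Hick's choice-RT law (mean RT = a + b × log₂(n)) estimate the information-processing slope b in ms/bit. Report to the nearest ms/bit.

110 ms/bit

Slope: b = (560 − 450) / (log₂ 4 − log₂ 2) = 110/1.0000 = 110 ms/bit.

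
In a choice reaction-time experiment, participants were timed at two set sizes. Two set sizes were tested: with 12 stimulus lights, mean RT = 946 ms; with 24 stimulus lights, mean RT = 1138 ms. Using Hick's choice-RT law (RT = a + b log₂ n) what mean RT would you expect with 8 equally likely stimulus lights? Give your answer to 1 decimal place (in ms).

833.7 ms

Solve the two-equation system in a and b:
  b = (1138 − 946) / (log₂ 24 − log₂ 12) = 192 / (4.5850 − 3.5850) = 192.000 ms/bit
  a = 946 − 192.000 × 3.5850 = 257.687 ms
Then RT(8) = 257.687 + 192.000 × log₂ 8 = 257.687 + 192.000 × 3 ≈ 833.687 ms.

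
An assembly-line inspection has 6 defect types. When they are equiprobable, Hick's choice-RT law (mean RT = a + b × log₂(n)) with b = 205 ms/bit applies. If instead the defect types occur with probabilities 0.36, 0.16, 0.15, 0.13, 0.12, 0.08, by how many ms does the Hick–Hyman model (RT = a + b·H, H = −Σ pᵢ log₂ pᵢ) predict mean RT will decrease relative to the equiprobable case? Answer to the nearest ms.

37 ms

Equiprobable entropy H₀ = log₂ 6 = 2.5850 bits.
Skewed entropy H = −Σ pᵢ log₂ pᵢ = 2.4054 bits.
ΔRT = b·(H₀ − H) = 205 × 0.1796 = 36.81 ms.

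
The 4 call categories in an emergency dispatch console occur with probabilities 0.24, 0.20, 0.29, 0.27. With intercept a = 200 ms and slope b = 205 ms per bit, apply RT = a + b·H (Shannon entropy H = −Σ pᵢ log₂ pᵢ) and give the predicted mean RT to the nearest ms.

Entropy contributions −pᵢ log₂ pᵢ: 0.4941, 0.4644, 0.5179, 0.5100; sum H = 1.9864 bits.
RT = a + bH = 200 + 205·1.9864 = 607.22 ms.

607 ms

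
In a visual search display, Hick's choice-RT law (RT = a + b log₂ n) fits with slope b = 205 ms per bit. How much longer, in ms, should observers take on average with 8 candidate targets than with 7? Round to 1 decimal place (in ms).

39.5 ms

The intercept a cancels: ΔRT = b·(log₂ n₂ − log₂ n₁) = b·log₂(n₂/n₁).
log₂(8) − log₂(7) = 3 − 2.8074 = 0.1926.
ΔRT = 205 × 0.1926 = 39.492 ms.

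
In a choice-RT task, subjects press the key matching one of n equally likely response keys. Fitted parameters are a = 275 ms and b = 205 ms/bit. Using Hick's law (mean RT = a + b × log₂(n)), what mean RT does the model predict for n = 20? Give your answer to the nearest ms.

1161 ms

log₂(20) = 4.3219 bits, so RT = 275 + 205 × 4.3219 ≈ 1160.995 ms.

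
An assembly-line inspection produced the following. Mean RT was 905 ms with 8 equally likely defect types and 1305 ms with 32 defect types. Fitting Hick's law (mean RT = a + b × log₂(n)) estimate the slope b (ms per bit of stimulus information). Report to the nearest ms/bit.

Slope: b = (1305 − 905) / (log₂ 32 − log₂ 8) = 400/2.0000 = 200 ms/bit.

200 ms/bit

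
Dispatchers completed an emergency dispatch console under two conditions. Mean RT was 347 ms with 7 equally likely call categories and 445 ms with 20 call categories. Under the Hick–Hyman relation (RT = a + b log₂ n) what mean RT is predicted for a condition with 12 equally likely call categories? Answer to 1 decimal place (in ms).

Fit slope and intercept:
  b = (445 − 347) / (log₂ 20 − log₂ 7) = 98 / (4.3219 − 2.8074) = 64.705 ms/bit
  a = 347 − 64.705 × 2.8074 = 165.351 ms
Then RT(12) = 165.351 + 64.705 × log₂ 12 = 165.351 + 64.705 × 3.5850 ≈ 397.315 ms.

397.3 ms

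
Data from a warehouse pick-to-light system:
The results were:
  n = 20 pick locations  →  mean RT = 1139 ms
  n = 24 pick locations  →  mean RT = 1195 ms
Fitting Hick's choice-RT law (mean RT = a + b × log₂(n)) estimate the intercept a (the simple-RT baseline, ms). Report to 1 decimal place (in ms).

Slope: b = (1195 − 1139) / (log₂ 24 − log₂ 20) = 56/0.2630 = 212.900 ms/bit.
a = RT₁ − b·log₂ n₁ = 1139 − 212.900 × 4.3219 = 218.862 ms.

218.9 ms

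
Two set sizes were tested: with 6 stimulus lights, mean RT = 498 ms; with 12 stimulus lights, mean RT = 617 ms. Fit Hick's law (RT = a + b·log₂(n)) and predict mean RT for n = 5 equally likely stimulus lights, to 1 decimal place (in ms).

Solve the two-equation system in a and b:
  b = (617 − 498) / (log₂ 12 − log₂ 6) = 119 / (3.5850 − 2.5850) = 119.000 ms/bit
  a = 498 − 119.000 × 2.5850 = 190.389 ms
Then RT(5) = 190.389 + 119.000 × log₂ 5 = 190.389 + 119.000 × 2.3219 ≈ 466.699 ms.

466.7 ms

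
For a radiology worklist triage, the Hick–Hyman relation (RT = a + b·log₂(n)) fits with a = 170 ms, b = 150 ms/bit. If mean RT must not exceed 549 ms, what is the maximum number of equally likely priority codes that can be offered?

5

Set 170 + 150·log₂ n ≤ 549 → log₂ n ≤ (549 − 170)/150 = 2.5267.
So n ≤ 2^2.5267 = 5.762; the largest integer n is 5.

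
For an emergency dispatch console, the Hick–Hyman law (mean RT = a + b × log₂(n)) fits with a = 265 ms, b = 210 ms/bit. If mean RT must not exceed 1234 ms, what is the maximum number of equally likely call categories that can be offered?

Information budget: (1234 − 265)/210 = 4.6143 bits, so n ≤ 2^4.6143 = 24.493 → at most 24.

24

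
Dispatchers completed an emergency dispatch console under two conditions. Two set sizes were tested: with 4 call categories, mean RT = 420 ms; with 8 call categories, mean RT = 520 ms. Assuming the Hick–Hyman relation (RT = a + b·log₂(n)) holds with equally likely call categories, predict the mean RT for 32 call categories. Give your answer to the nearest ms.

Fit slope and intercept:
  b = (520 − 420) / (log₂ 8 − log₂ 4) = 100 / (3 − 2) = 100 ms/bit
  a = 420 − 100 × 2 = 220 ms
Then RT(32) = 220 + 100 × log₂ 32 = 220 + 100 × 5 ≈ 720.000 ms.

720 ms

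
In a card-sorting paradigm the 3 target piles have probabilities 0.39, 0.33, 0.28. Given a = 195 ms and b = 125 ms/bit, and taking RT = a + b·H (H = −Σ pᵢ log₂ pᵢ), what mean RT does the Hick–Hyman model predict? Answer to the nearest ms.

Entropy contributions −pᵢ log₂ pᵢ: 0.5298, 0.5278, 0.5142; sum H = 1.5718 bits.
RT = a + bH = 195 + 125·1.5718 = 391.48 ms.

391 ms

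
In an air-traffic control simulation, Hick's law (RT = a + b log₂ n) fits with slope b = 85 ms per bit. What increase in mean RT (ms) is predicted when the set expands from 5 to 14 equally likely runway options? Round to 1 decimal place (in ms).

126.3 ms

Only the slope matters, since a is common to both: ΔRT = b·log₂(n₂/n₁).
log₂(14) − log₂(5) = 3.8074 − 2.3219 = 1.4854.
ΔRT = 85 × 1.4854 = 126.261 ms.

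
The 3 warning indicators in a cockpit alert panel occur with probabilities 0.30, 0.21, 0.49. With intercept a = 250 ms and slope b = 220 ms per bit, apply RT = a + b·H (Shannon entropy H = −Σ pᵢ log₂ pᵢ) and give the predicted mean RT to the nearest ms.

Entropy contributions −pᵢ log₂ pᵢ: 0.5211, 0.4728, 0.5043; sum H = 1.4982 bits.
RT = a + bH = 250 + 220·1.4982 = 579.60 ms.

580 ms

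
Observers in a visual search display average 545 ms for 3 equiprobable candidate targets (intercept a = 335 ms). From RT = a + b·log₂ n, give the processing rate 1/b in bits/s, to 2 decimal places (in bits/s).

7.55 bits/s

Choice component = 545 − 335 = 210 ms over log₂(3) = 1.5850 bits.
b = 210 / 1.5850 = 132.495 ms/bit, so 1/b = 7.547 bits/s.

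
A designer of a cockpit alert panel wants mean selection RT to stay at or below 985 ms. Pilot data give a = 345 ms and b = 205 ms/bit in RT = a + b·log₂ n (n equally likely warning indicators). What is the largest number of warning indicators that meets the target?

8

205·log₂ n ≤ 985 − 345 = 640, giving log₂ n ≤ 3.1220 and n ≤ 8.706. The largest whole number is 8.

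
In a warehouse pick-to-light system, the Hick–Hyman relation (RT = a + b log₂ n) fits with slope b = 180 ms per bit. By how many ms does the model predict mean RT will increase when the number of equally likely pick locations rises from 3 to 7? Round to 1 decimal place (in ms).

220.0 ms

Only the slope matters, since a is common to both: ΔRT = b·log₂(n₂/n₁).
log₂(7) − log₂(3) = 2.8074 − 1.5850 = 1.2224.
ΔRT = 180 × 1.2224 = 220.031 ms.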